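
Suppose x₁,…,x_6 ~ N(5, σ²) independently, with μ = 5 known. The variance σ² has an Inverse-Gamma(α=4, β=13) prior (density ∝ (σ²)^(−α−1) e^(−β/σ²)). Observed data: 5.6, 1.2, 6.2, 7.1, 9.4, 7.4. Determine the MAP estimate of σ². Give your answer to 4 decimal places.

Sum of squared deviations about the known mean: SS = (5.6−5)² + (1.2−5)² + (6.2−5)² + (7.1−5)² + (9.4−5)² + (7.4−5)² = 45.77.
The Normal likelihood contributes (σ²)^(−n/2) exp(−SS/(2σ²)), so the posterior is Inverse-Gamma(α + n/2, β + SS/2) = Inverse-Gamma(7, 35.885).
The mode of Inverse-Gamma(a, b) is b/(a+1) = 35.885/8 ≈ 4.4856.

σ̂²_MAP = 4.4856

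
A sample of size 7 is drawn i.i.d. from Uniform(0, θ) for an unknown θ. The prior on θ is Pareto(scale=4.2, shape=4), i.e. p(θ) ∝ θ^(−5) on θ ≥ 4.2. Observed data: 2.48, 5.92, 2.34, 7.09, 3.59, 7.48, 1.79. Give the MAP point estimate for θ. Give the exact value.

θ̂_MAP = 7.48

The Uniform(0, θ) likelihood is θ^(−n) for θ ≥ max(xᵢ), zero otherwise. Here max(xᵢ) = 7.48.
Posterior ∝ θ^(−5) · θ^(−7) = θ^(−12) on θ ≥ max(4.2, 7.48) = 7.48.
This density is strictly decreasing in θ, so the posterior mode lies at the lower boundary of the support.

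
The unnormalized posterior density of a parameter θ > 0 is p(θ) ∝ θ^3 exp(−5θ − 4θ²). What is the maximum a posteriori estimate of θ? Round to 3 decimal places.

ℓ'(θ) = 3/θ − 5 − 8θ. Setting this to zero and multiplying by θ: 8θ² + 5θ − 3 = 0.
θ = (−5 + √(5² + 4·8·3)) / (2·8) = (−5 + √121) / 16 = (−5 + 11)/16 = 3/8.
ℓ''(θ) = −3/θ² − 8 < 0, confirming a maximum.

θ̂_MAP = 0.375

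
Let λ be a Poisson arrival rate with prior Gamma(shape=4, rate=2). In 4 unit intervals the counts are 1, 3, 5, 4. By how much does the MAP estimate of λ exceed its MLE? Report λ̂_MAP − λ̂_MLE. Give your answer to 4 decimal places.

Σxᵢ = 13. Posterior is Gamma(17, 6); MAP = (17−1)/6 = 16/6 ≈ 2.66667.
MLE = x̄ = 13/4 ≈ 3.25000.
Difference = 16/6 − 13/4 = -7/12 ≈ -0.5833.

MAP − MLE = -0.5833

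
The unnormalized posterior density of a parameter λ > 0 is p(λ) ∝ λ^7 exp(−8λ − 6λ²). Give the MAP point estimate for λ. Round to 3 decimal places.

ℓ'(λ) = 7/λ − 8 − 12λ. Setting this to zero and multiplying by λ: 12λ² + 8λ − 7 = 0.
λ = (−8 + √(8² + 4·12·7)) / (2·12) = (−8 + √400) / 24 = (−8 + 20)/24 = 1/2.
ℓ''(λ) = −7/λ² − 12 < 0, confirming a maximum.

λ̂_MAP = 0.500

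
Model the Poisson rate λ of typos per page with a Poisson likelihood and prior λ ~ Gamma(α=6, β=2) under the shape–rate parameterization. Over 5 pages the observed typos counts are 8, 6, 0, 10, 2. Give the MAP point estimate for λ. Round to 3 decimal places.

λ̂_MAP = 4.429

Σxᵢ = 8+6+0+10+2 = 26, with n = 5.
Posterior ∝ λ^5e^(−2λ) · λ^26e^(−5λ) = λ^31e^(−7λ), i.e. Gamma(shape=32, rate=7).
The mode of a Gamma(a, b) with a ≥ 1 (shape–rate) is (a−1)/b = 31/7 ≈ 4.429.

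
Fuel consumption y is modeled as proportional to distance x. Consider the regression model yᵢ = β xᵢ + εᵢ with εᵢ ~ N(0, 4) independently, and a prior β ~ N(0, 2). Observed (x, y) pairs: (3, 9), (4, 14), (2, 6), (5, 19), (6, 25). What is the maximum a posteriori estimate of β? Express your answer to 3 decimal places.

β̂_MAP = 3.696

log p(β | y) = −Σ(yᵢ − βxᵢ)²/(2·4) − β²/(2·2) + const.
Setting the derivative to zero: Σxᵢ(yᵢ − βxᵢ)/4 − β/2 = 0, so β = Σxᵢyᵢ / (Σxᵢ² + σ²/τ²).
Σxᵢyᵢ = 3·9 + 4·14 + 2·6 + 5·19 + 6·25 = 340; Σxᵢ² = 90; σ²/τ² = 2.
β̂_MAP = 340 / (90 + 2) = 340/92 ≈ 3.696.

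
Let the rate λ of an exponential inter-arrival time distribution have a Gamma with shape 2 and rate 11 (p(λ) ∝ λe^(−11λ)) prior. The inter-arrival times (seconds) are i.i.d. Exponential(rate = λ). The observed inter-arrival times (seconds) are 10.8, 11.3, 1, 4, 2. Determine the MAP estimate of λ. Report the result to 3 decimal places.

The Exponential(rate=λ) likelihood is ∝ λ^n e^(−λΣtᵢ). Here n = 5 and Σtᵢ = 10.8 + 11.3 + 1 + 4 + 2 = 29.1.
Posterior ∝ λe^(−11λ) · λ^5e^(−29.1λ) = λ^6e^(−40.1λ), i.e. Gamma(7, 40.1).
Mode = (a−1)/b = 6/40.1 ≈ 0.150.

λ̂_MAP = 0.150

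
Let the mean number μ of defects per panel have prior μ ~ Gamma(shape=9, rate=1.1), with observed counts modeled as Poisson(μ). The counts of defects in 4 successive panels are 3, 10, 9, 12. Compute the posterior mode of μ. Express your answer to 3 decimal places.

Σxᵢ = 3+10+9+12 = 34, with n = 4.
Posterior ∝ μ^8e^(−1.1μ) · μ^34e^(−4μ) = μ^42e^(−5.1μ), i.e. Gamma(shape=43, rate=5.1).
The mode of a Gamma(a, b) with a ≥ 1 (shape–rate) is (a−1)/b = 42/5.1 ≈ 8.235.

μ̂_MAP = 8.235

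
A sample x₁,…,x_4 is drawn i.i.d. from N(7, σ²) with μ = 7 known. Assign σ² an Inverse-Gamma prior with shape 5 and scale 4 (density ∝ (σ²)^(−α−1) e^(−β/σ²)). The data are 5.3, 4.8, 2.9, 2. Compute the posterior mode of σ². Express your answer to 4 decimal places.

σ̂²_MAP = 3.5963

Sum of squared deviations about the known mean: SS = (5.3−7)² + (4.8−7)² + (2.9−7)² + (2−7)² = 49.54.
The Normal likelihood contributes (σ²)^(−n/2) exp(−SS/(2σ²)), so the posterior is Inverse-Gamma(α + n/2, β + SS/2) = Inverse-Gamma(7, 28.77).
The mode of Inverse-Gamma(a, b) is b/(a+1) = 28.77/8 ≈ 3.5963.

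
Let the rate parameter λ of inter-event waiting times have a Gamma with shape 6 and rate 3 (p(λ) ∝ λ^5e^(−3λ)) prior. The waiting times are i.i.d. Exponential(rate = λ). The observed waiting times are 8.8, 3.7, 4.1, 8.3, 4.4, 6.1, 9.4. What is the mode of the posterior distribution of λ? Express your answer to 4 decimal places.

λ̂_MAP = 0.2510

The Exponential(rate=λ) likelihood is ∝ λ^n e^(−λΣtᵢ). Here n = 7 and Σtᵢ = 8.8 + 3.7 + 4.1 + 8.3 + 4.4 + 6.1 + 9.4 = 44.8.
Posterior ∝ λ^5e^(−3λ) · λ^7e^(−44.8λ) = λ^12e^(−47.8λ), i.e. Gamma(13, 47.8).
Mode = (a−1)/b = 12/47.8 ≈ 0.2510.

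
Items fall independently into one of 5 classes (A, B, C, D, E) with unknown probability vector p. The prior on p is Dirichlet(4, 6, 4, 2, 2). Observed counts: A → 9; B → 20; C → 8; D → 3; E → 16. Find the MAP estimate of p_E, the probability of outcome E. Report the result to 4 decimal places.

MAP estimate of p_E = 0.2464

The posterior is Dirichlet(αᵢ + nᵢ) = Dirichlet(13, 26, 12, 5, 18).
For a Dirichlet(a₁,…,a_K) with all aᵢ > 1, the mode has j-th component (aⱼ − 1)/(Σaᵢ − K).
Here Σaᵢ = 74 and K = 5, so p_E = (18 − 1)/(74 − 5) = 17/69 ≈ 0.2464.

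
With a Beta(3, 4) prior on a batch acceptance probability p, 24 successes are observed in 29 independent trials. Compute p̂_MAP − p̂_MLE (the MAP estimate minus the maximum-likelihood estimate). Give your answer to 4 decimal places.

Posterior is Beta(27, 9); MAP = (27−1)/(36−2) = 26/34 ≈ 0.76471.
MLE ignores the prior: p̂_MLE = k/n = 24/29 ≈ 0.82759.
Difference = 26/34 − 24/29 = -31/493 ≈ -0.0629.

MAP − MLE = -0.0629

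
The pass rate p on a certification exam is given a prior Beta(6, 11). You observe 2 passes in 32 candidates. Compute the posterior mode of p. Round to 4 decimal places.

p̂_MAP = 0.1489

Prior: Beta(6, 11).
Data: 2 successes in 32 trials. The binomial likelihood contributes p^2(1−p)^30, so the posterior is Beta(6+2, 11+30) = Beta(8, 41).
For Beta(a, b) with a, b > 1 the mode is (a−1)/(a+b−2) = 7/47 ≈ 0.1489.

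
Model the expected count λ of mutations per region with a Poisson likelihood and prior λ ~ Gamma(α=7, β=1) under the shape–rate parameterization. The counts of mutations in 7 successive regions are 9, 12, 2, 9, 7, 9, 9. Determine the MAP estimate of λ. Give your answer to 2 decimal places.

λ̂_MAP = 7.88

Σxᵢ = 9+12+2+9+7+9+9 = 57, with n = 7.
Posterior ∝ λ^6e^(−1λ) · λ^57e^(−7λ) = λ^63e^(−8λ), i.e. Gamma(shape=64, rate=8).
The mode of a Gamma(a, b) with a ≥ 1 (shape–rate) is (a−1)/b = 63/8 ≈ 7.88.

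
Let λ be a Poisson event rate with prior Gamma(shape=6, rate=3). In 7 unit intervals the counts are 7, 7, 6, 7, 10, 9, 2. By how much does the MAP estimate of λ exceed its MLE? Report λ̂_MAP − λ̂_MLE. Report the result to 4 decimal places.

MAP − MLE = -1.5571

Σxᵢ = 48. Posterior is Gamma(54, 10); MAP = (54−1)/10 = 53/10 ≈ 5.30000.
MLE = x̄ = 48/7 ≈ 6.85714.
Difference = 53/10 − 48/7 = -109/70 ≈ -1.5571.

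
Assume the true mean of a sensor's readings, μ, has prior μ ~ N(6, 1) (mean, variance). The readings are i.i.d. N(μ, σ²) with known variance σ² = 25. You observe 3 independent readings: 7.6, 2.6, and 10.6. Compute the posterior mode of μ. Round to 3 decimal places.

n = 3; x̄ = (7.6 + 2.6 + 10.6)/3 = 20.8/3 = 104/15 ≈ 6.9333.
For a Normal prior and Normal likelihood with known variance, the posterior is Normal; its mode equals its mean, the precision-weighted average.
Prior precision 1/σ₀² = 1/1 = 1; data precision n/σ² = 3/25 = 0.12.
μ̂ = (1·6 + 0.12·(104/15)) / (1 + 0.12) = 6.832/1.12 = 6.100.

μ̂_MAP = 6.100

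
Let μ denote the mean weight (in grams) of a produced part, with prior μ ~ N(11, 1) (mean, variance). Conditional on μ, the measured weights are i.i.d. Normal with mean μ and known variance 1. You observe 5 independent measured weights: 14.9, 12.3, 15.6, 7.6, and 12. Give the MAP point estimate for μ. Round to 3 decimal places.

n = 5; x̄ = (14.9 + 12.3 + 15.6 + 7.6 + 12)/5 = 62.4/5 = 12.48.
For a Normal prior and Normal likelihood with known variance, the posterior is Normal; its mode equals its mean, the precision-weighted average.
Prior precision 1/σ₀² = 1/1 = 1; data precision n/σ² = 5/1 = 5.
μ̂ = (1·11 + 5·12.48) / (1 + 5) = 73.4/6 = 367/30 ≈ 12.233.

μ̂_MAP = 12.233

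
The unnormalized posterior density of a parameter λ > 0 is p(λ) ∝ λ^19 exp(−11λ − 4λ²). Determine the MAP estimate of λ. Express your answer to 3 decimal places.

ℓ'(λ) = 19/λ − 11 − 8λ. Setting this to zero and multiplying by λ: 8λ² + 11λ − 19 = 0.
λ = (−11 + √(11² + 4·8·19)) / (2·8) = (−11 + √729) / 16 = (−11 + 27)/16 = 1.
ℓ''(λ) = −19/λ² − 8 < 0, confirming a maximum.

λ̂_MAP = 1.000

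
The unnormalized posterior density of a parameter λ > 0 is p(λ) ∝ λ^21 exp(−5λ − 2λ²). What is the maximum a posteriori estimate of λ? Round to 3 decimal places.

ℓ'(λ) = 21/λ − 5 − 4λ. Setting this to zero and multiplying by λ: 4λ² + 5λ − 21 = 0.
λ = (−5 + √(5² + 4·4·21)) / (2·4) = (−5 + √361) / 8 = (−5 + 19)/8 = 7/4.
ℓ''(λ) = −21/λ² − 4 < 0, confirming a maximum.

λ̂_MAP = 1.750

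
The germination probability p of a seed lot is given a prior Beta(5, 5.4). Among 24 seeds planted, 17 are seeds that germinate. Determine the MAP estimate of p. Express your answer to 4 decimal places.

p̂_MAP = 0.6481

Prior: Beta(5, 5.4).
Data: 17 successes in 24 trials. The binomial likelihood contributes p^17(1−p)^7, so the posterior is Beta(5+17, 5.4+7) = Beta(22, 12.4).
For Beta(a, b) with a, b > 1 the mode is (a−1)/(a+b−2) = 21/32.4 ≈ 0.6481.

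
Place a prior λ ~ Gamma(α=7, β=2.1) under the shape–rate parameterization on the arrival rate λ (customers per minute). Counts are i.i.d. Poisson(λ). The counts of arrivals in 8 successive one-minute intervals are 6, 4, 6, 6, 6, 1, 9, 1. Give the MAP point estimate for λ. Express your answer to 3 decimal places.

λ̂_MAP = 4.455

Σxᵢ = 6+4+6+6+6+1+9+1 = 39, with n = 8.
Posterior ∝ λ^6e^(−2.1λ) · λ^39e^(−8λ) = λ^45e^(−10.1λ), i.e. Gamma(shape=46, rate=10.1).
The mode of a Gamma(a, b) with a ≥ 1 (shape–rate) is (a−1)/b = 45/10.1 ≈ 4.455.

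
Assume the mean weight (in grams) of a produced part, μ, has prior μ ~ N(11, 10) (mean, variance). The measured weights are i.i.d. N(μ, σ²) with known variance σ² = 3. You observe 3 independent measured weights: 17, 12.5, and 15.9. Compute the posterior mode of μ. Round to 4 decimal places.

n = 3; x̄ = (17 + 12.5 + 15.9)/3 = 45.4/3 = 227/15 ≈ 15.1333.
For a Normal prior and Normal likelihood with known variance, the posterior is Normal; its mode equals its mean, the precision-weighted average.
Prior precision 1/σ₀² = 1/10 = 0.1; data precision n/σ² = 3/3 = 1.
μ̂ = (0.1·11 + 1·(227/15)) / (0.1 + 1) = (487/30)/1.1 = 487/33 ≈ 14.7576.

μ̂_MAP = 14.7576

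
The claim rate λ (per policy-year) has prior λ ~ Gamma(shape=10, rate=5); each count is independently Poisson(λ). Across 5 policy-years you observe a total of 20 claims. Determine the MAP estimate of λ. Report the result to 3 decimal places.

Σxᵢ = 20, n = 5.
Posterior ∝ λ^9e^(−5λ) · λ^20e^(−5λ) = λ^29e^(−10λ), i.e. Gamma(shape=30, rate=10).
The mode of a Gamma(a, b) with a ≥ 1 (shape–rate) is (a−1)/b = 29/10 ≈ 2.900.

λ̂_MAP = 2.900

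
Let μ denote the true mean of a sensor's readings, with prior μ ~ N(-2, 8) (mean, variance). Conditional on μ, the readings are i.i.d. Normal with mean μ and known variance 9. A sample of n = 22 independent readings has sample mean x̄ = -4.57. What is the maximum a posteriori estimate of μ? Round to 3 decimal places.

μ̂_MAP = -4.445

n = 22, x̄ = -4.57.
For a Normal prior and Normal likelihood with known variance, the posterior is Normal; its mode equals its mean, the precision-weighted average.
Prior precision 1/σ₀² = 1/8 = 0.125; data precision n/σ² = 22/9.
μ̂ = (0.125·(-2) + (22/9)·(-4.57)) / (0.125 + 22/9) = (-10279/900)/(185/72) = -20558/4625 ≈ -4.445.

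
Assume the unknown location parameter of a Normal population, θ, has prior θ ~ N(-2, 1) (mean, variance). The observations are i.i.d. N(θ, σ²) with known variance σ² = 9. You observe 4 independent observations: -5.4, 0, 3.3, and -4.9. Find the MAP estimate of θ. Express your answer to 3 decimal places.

n = 4; x̄ = ((-5.4) + 0 + 3.3 + (-4.9))/4 = -7/4 = -1.75.
For a Normal prior and Normal likelihood with known variance, the posterior is Normal; its mode equals its mean, the precision-weighted average.
Prior precision 1/σ₀² = 1/1 = 1; data precision n/σ² = 4/9.
θ̂ = (1·(-2) + (4/9)·(-1.75)) / (1 + 4/9) = (-25/9)/(13/9) = -25/13 ≈ -1.923.

θ̂_MAP = -1.923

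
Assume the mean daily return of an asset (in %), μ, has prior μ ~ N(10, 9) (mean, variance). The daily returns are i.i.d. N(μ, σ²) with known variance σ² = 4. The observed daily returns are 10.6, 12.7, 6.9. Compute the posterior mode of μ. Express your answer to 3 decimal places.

n = 3; x̄ = (10.6 + 12.7 + 6.9)/3 = 30.2/3 = 151/15 ≈ 10.0667.
For a Normal prior and Normal likelihood with known variance, the posterior is Normal; its mode equals its mean, the precision-weighted average.
Prior precision 1/σ₀² = 1/9; data precision n/σ² = 3/4 = 0.75.
μ̂ = ((1/9)·10 + 0.75·(151/15)) / (1/9 + 0.75) = (1559/180)/(31/36) = 1559/155 ≈ 10.058.

μ̂_MAP = 10.058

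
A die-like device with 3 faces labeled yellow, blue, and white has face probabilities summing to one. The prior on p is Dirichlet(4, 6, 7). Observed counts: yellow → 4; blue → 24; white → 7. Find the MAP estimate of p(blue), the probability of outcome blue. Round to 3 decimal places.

The posterior is Dirichlet(αᵢ + nᵢ) = Dirichlet(8, 30, 14).
For a Dirichlet(a₁,…,a_K) with all aᵢ > 1, the mode has j-th component (aⱼ − 1)/(Σaᵢ − K).
Here Σaᵢ = 52 and K = 3, so p(blue) = (30 − 1)/(52 − 3) = 29/49 ≈ 0.592.

MAP estimate of p(blue) = 0.592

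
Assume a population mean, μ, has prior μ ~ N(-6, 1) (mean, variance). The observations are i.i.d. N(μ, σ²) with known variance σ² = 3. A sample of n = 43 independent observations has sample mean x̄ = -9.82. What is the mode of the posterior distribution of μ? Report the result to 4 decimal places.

n = 43, x̄ = -9.82.
For a Normal prior and Normal likelihood with known variance, the posterior is Normal; its mode equals its mean, the precision-weighted average.
Prior precision 1/σ₀² = 1/1 = 1; data precision n/σ² = 43/3.
μ̂ = (1·(-6) + (43/3)·(-9.82)) / (1 + 43/3) = (-22013/150)/(46/3) = -22013/2300 ≈ -9.5709.

μ̂_MAP = -9.5709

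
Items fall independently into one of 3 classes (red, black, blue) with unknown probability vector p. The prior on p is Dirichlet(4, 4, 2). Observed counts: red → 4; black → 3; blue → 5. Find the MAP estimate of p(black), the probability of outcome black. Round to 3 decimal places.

The posterior is Dirichlet(αᵢ + nᵢ) = Dirichlet(8, 7, 7).
For a Dirichlet(a₁,…,a_K) with all aᵢ > 1, the mode has j-th component (aⱼ − 1)/(Σaᵢ − K).
Here Σaᵢ = 22 and K = 3, so p(black) = (7 − 1)/(22 − 3) = 6/19 ≈ 0.316.

MAP estimate of p(black) = 0.316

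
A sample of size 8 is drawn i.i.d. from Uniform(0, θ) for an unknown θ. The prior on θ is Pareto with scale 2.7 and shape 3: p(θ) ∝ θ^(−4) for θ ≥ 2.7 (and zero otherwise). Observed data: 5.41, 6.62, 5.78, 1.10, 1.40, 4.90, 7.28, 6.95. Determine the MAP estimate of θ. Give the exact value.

The Uniform(0, θ) likelihood is θ^(−n) for θ ≥ max(xᵢ), zero otherwise. Here max(xᵢ) = 7.28.
Posterior ∝ θ^(−4) · θ^(−8) = θ^(−12) on θ ≥ max(2.7, 7.28) = 7.28.
This density is strictly decreasing in θ, so the posterior mode lies at the lower boundary of the support.

θ̂_MAP = 7.28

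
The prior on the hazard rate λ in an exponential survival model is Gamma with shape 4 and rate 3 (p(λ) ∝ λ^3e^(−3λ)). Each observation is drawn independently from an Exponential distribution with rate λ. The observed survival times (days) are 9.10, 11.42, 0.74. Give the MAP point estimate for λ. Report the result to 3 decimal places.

λ̂_MAP = 0.247

The Exponential(rate=λ) likelihood is ∝ λ^n e^(−λΣtᵢ). Here n = 3 and Σtᵢ = 9.10 + 11.42 + 0.74 = 21.26.
Posterior ∝ λ^3e^(−3λ) · λ^3e^(−21.26λ) = λ^6e^(−24.26λ), i.e. Gamma(7, 24.26).
Mode = (a−1)/b = 6/24.26 ≈ 0.247.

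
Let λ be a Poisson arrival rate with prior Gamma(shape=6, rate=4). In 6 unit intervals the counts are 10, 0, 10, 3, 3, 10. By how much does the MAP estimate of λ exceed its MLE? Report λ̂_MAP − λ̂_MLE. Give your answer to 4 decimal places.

Σxᵢ = 36. Posterior is Gamma(42, 10); MAP = (42−1)/10 = 41/10 ≈ 4.10000.
MLE = x̄ = 36/6 ≈ 6.00000.
Difference = 41/10 − 36/6 = -19/10 ≈ -1.9000.

MAP − MLE = -1.9000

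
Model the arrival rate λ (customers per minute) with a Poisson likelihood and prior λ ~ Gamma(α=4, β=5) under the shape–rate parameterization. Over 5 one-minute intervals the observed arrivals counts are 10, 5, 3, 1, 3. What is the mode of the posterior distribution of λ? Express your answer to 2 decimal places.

λ̂_MAP = 2.50

Σxᵢ = 10+5+3+1+3 = 22, with n = 5.
Posterior ∝ λ^3e^(−5λ) · λ^22e^(−5λ) = λ^25e^(−10λ), i.e. Gamma(shape=26, rate=10).
The mode of a Gamma(a, b) with a ≥ 1 (shape–rate) is (a−1)/b = 25/10 ≈ 2.50.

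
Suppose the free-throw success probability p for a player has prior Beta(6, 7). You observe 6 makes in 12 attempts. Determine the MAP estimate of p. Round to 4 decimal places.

p̂_MAP = 0.4783

Prior: Beta(6, 7).
Data: 6 successes in 12 trials. The binomial likelihood contributes p^6(1−p)^6, so the posterior is Beta(6+6, 7+6) = Beta(12, 13).
For Beta(a, b) with a, b > 1 the mode is (a−1)/(a+b−2) = 11/23 ≈ 0.4783.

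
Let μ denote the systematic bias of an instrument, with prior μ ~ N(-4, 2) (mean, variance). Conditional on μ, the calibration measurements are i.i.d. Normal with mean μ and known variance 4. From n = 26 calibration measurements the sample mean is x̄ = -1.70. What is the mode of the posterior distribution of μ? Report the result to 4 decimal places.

n = 26, x̄ = -1.70.
For a Normal prior and Normal likelihood with known variance, the posterior is Normal; its mode equals its mean, the precision-weighted average.
Prior precision 1/σ₀² = 1/2 = 0.5; data precision n/σ² = 26/4 = 6.5.
μ̂ = (0.5·(-4) + 6.5·(-1.7)) / (0.5 + 6.5) = (-13.05)/7 = -261/140 ≈ -1.8643.

μ̂_MAP = -1.8643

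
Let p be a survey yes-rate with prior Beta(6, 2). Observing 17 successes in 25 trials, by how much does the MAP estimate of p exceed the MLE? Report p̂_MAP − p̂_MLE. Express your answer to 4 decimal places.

MAP − MLE = 0.0297

Posterior is Beta(23, 10); MAP = (23−1)/(33−2) = 22/31 ≈ 0.70968.
MLE ignores the prior: p̂_MLE = k/n = 17/25 ≈ 0.68000.
Difference = 22/31 − 17/25 = 23/775 ≈ 0.0297.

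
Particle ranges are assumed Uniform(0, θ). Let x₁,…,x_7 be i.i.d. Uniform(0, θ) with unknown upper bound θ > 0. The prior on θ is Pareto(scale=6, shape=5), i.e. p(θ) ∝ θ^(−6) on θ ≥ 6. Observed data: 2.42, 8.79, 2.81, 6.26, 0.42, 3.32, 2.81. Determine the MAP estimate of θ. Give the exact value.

θ̂_MAP = 8.79

The Uniform(0, θ) likelihood is θ^(−n) for θ ≥ max(xᵢ), zero otherwise. Here max(xᵢ) = 8.79.
Posterior ∝ θ^(−6) · θ^(−7) = θ^(−13) on θ ≥ max(6, 8.79) = 8.79.
This density is strictly decreasing in θ, so the posterior mode lies at the lower boundary of the support.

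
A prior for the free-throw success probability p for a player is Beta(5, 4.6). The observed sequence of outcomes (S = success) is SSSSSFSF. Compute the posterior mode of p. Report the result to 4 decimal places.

p̂_MAP = 0.6410

Prior: Beta(5, 4.6).
Data: 6 successes in 8 trials (from the sequence). The binomial likelihood contributes p^6(1−p)^2, so the posterior is Beta(5+6, 4.6+2) = Beta(11, 6.6).
For Beta(a, b) with a, b > 1 the mode is (a−1)/(a+b−2) = 10/15.6 ≈ 0.6410.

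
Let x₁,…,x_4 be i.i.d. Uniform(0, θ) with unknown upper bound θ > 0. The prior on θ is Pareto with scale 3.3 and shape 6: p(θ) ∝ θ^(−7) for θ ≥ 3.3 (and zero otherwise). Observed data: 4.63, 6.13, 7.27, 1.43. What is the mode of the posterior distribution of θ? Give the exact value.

θ̂_MAP = 7.27

The Uniform(0, θ) likelihood is θ^(−n) for θ ≥ max(xᵢ), zero otherwise. Here max(xᵢ) = 7.27.
Posterior ∝ θ^(−7) · θ^(−4) = θ^(−11) on θ ≥ max(3.3, 7.27) = 7.27.
This density is strictly decreasing in θ, so the posterior mode lies at the lower boundary of the support.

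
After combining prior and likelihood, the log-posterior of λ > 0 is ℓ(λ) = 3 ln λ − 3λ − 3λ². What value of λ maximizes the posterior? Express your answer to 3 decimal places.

λ̂_MAP = 0.500

ℓ'(λ) = 3/λ − 3 − 6λ. Setting this to zero and multiplying by λ: 6λ² + 3λ − 3 = 0.
λ = (−3 + √(3² + 4·6·3)) / (2·6) = (−3 + √81) / 12 = (−3 + 9)/12 = 1/2.
ℓ''(λ) = −3/λ² − 6 < 0, confirming a maximum.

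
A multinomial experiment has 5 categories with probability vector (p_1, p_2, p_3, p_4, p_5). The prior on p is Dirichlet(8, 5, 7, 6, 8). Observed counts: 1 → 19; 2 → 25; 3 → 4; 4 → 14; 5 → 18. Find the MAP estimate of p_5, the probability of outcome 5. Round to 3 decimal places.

The posterior is Dirichlet(αᵢ + nᵢ) = Dirichlet(27, 30, 11, 20, 26).
For a Dirichlet(a₁,…,a_K) with all aᵢ > 1, the mode has j-th component (aⱼ − 1)/(Σaᵢ − K).
Here Σaᵢ = 114 and K = 5, so p_5 = (26 − 1)/(114 − 5) = 25/109 ≈ 0.229.

MAP estimate: 0.229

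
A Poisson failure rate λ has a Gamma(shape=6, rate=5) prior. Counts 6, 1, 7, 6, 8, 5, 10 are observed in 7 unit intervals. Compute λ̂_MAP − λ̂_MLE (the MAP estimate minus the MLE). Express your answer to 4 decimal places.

MAP − MLE = -2.1429

Σxᵢ = 43. Posterior is Gamma(49, 12); MAP = (49−1)/12 = 48/12 ≈ 4.00000.
MLE = x̄ = 43/7 ≈ 6.14286.
Difference = 48/12 − 43/7 = -15/7 ≈ -2.1429.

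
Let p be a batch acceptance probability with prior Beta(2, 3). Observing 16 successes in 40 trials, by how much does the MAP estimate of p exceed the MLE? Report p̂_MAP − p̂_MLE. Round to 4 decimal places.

Posterior is Beta(18, 27); MAP = (18−1)/(45−2) = 17/43 ≈ 0.39535.
MLE ignores the prior: p̂_MLE = k/n = 16/40 ≈ 0.40000.
Difference = 17/43 − 16/40 = -1/215 ≈ -0.0047.

MAP − MLE = -0.0047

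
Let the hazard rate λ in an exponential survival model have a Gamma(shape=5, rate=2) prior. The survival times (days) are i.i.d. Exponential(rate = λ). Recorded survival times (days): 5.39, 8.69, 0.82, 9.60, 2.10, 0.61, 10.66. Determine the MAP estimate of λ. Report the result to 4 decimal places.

λ̂_MAP = 0.2759

The Exponential(rate=λ) likelihood is ∝ λ^n e^(−λΣtᵢ). Here n = 7 and Σtᵢ = 5.39 + 8.69 + 0.82 + 9.60 + 2.10 + 0.61 + 10.66 = 37.87.
Posterior ∝ λ^4e^(−2λ) · λ^7e^(−37.87λ) = λ^11e^(−39.87λ), i.e. Gamma(12, 39.87).
Mode = (a−1)/b = 11/39.87 ≈ 0.2759.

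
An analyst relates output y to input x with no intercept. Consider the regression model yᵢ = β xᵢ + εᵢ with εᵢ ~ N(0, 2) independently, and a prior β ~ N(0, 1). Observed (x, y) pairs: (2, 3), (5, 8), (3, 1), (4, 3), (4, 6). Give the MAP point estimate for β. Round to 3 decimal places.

log p(β | y) = −Σ(yᵢ − βxᵢ)²/(2·2) − β²/(2·1) + const.
Setting the derivative to zero: Σxᵢ(yᵢ − βxᵢ)/2 − β/1 = 0, so β = Σxᵢyᵢ / (Σxᵢ² + σ²/τ²).
Σxᵢyᵢ = 2·3 + 5·8 + 3·1 + 4·3 + 4·6 = 85; Σxᵢ² = 70; σ²/τ² = 2.
β̂_MAP = 85 / (70 + 2) = 85/72 ≈ 1.181.

β̂_MAP = 1.181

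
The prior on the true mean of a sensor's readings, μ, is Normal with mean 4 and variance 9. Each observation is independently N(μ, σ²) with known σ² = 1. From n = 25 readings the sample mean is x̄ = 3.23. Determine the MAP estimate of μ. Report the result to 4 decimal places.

n = 25, x̄ = 3.23.
For a Normal prior and Normal likelihood with known variance, the posterior is Normal; its mode equals its mean, the precision-weighted average.
Prior precision 1/σ₀² = 1/9; data precision n/σ² = 25/1 = 25.
μ̂ = ((1/9)·4 + 25·3.23) / (1/9 + 25) = (2923/36)/(226/9) = 2923/904 ≈ 3.2334.

μ̂_MAP = 3.2334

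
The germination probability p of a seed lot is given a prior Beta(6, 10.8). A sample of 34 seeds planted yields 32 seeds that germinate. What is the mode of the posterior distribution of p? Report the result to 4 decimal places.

Prior: Beta(6, 10.8).
Data: 32 successes in 34 trials. The binomial likelihood contributes p^32(1−p)^2, so the posterior is Beta(6+32, 10.8+2) = Beta(38, 12.8).
For Beta(a, b) with a, b > 1 the mode is (a−1)/(a+b−2) = 37/48.8 ≈ 0.7582.

p̂_MAP = 0.7582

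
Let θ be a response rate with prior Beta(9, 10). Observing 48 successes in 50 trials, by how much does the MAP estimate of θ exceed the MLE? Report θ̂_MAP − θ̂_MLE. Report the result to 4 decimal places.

Posterior is Beta(57, 12); MAP = (57−1)/(69−2) = 56/67 ≈ 0.83582.
MLE ignores the prior: θ̂_MLE = k/n = 48/50 ≈ 0.96000.
Difference = 56/67 − 48/50 = -208/1675 ≈ -0.1242.

MAP − MLE = -0.1242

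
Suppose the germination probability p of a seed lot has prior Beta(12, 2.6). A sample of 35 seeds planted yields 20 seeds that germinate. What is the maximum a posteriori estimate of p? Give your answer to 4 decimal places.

Prior: Beta(12, 2.6).
Data: 20 successes in 35 trials. The binomial likelihood contributes p^20(1−p)^15, so the posterior is Beta(12+20, 2.6+15) = Beta(32, 17.6).
For Beta(a, b) with a, b > 1 the mode is (a−1)/(a+b−2) = 31/47.6 ≈ 0.6513.

p̂_MAP = 0.6513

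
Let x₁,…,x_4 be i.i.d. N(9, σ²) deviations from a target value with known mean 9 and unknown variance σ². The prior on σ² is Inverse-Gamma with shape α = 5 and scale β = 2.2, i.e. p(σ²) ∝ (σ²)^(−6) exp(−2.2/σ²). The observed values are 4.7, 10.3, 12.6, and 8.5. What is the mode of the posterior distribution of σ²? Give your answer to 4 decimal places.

σ̂²_MAP = 2.3619

Sum of squared deviations about the known mean: SS = (4.7−9)² + (10.3−9)² + (12.6−9)² + (8.5−9)² = 33.39.
The Normal likelihood contributes (σ²)^(−n/2) exp(−SS/(2σ²)), so the posterior is Inverse-Gamma(α + n/2, β + SS/2) = Inverse-Gamma(7, 18.895).
The mode of Inverse-Gamma(a, b) is b/(a+1) = 18.895/8 ≈ 2.3619.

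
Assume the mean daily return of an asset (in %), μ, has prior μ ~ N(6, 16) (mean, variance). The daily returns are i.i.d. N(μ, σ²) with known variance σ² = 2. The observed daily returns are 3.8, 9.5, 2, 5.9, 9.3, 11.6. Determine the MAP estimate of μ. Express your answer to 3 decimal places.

μ̂_MAP = 6.996

n = 6; x̄ = (3.8 + 9.5 + 2 + 5.9 + 9.3 + 11.6)/6 = 42.1/6 = 421/60 ≈ 7.0167.
For a Normal prior and Normal likelihood with known variance, the posterior is Normal; its mode equals its mean, the precision-weighted average.
Prior precision 1/σ₀² = 1/16 = 0.0625; data precision n/σ² = 6/2 = 3.
μ̂ = (0.0625·6 + 3·(421/60)) / (0.0625 + 3) = 21.425/3.0625 = 1714/245 ≈ 6.996.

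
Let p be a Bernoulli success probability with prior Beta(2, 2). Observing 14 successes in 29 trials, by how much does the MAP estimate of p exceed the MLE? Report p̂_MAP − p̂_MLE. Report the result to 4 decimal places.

Posterior is Beta(16, 17); MAP = (16−1)/(33−2) = 15/31 ≈ 0.48387.
MLE ignores the prior: p̂_MLE = k/n = 14/29 ≈ 0.48276.
Difference = 15/31 − 14/29 = 1/899 ≈ 0.0011.

MAP − MLE = 0.0011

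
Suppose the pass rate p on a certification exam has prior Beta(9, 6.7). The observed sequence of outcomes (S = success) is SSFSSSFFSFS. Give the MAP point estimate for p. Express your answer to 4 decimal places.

p̂_MAP = 0.6073

Prior: Beta(9, 6.7).
Data: 7 successes in 11 trials (from the sequence). The binomial likelihood contributes p^7(1−p)^4, so the posterior is Beta(9+7, 6.7+4) = Beta(16, 10.7).
For Beta(a, b) with a, b > 1 the mode is (a−1)/(a+b−2) = 15/24.7 ≈ 0.6073.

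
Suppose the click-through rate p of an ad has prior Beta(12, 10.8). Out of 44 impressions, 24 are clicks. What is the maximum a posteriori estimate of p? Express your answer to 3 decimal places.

p̂_MAP = 0.540

Prior: Beta(12, 10.8).
Data: 24 successes in 44 trials. The binomial likelihood contributes p^24(1−p)^20, so the posterior is Beta(12+24, 10.8+20) = Beta(36, 30.8).
For Beta(a, b) with a, b > 1 the mode is (a−1)/(a+b−2) = 35/64.8 ≈ 0.540.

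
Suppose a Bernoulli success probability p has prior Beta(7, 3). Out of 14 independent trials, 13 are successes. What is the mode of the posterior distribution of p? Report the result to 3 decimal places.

p̂_MAP = 0.864

Prior: Beta(7, 3).
Data: 13 successes in 14 trials. The binomial likelihood contributes p^13(1−p)^1, so the posterior is Beta(7+13, 3+1) = Beta(20, 4).
For Beta(a, b) with a, b > 1 the mode is (a−1)/(a+b−2) = 19/22 ≈ 0.864.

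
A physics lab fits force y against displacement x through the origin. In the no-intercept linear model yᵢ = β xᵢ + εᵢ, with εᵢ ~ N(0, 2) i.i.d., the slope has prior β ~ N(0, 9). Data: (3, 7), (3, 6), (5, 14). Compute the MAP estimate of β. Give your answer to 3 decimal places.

β̂_MAP = 2.522

log p(β | y) = −Σ(yᵢ − βxᵢ)²/(2·2) − β²/(2·9) + const.
Setting the derivative to zero: Σxᵢ(yᵢ − βxᵢ)/2 − β/9 = 0, so β = Σxᵢyᵢ / (Σxᵢ² + σ²/τ²).
Σxᵢyᵢ = 3·7 + 3·6 + 5·14 = 109; Σxᵢ² = 43; σ²/τ² = 2/9.
β̂_MAP = 109 / (43 + 2/9) = 109/(389/9) = 981/389 ≈ 2.522.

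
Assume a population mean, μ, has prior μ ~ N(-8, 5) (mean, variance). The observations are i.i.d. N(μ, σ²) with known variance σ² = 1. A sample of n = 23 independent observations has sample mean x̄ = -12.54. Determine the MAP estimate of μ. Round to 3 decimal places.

n = 23, x̄ = -12.54.
For a Normal prior and Normal likelihood with known variance, the posterior is Normal; its mode equals its mean, the precision-weighted average.
Prior precision 1/σ₀² = 1/5 = 0.2; data precision n/σ² = 23/1 = 23.
μ̂ = (0.2·(-8) + 23·(-12.54)) / (0.2 + 23) = (-290.02)/23.2 = -14501/1160 ≈ -12.501.

μ̂_MAP = -12.501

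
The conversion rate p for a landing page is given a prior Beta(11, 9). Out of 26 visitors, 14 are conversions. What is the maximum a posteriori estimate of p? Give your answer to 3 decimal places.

Prior: Beta(11, 9).
Data: 14 successes in 26 trials. The binomial likelihood contributes p^14(1−p)^12, so the posterior is Beta(11+14, 9+12) = Beta(25, 21).
For Beta(a, b) with a, b > 1 the mode is (a−1)/(a+b−2) = 24/44 ≈ 0.545.

p̂_MAP = 0.545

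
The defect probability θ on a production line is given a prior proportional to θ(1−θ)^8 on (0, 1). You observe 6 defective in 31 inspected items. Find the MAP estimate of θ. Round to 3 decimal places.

θ̂_MAP = 0.175

The prior density ∝ θ(1−θ)^8 is the kernel of Beta(2, 9).
Data: 6 successes in 31 trials. The binomial likelihood contributes θ^6(1−θ)^25, so the posterior is Beta(2+6, 9+25) = Beta(8, 34).
For Beta(a, b) with a, b > 1 the mode is (a−1)/(a+b−2) = 7/40 ≈ 0.175.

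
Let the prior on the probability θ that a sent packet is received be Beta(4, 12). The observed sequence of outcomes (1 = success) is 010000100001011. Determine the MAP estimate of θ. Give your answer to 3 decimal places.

θ̂_MAP = 0.276

Prior: Beta(4, 12).
Data: 5 successes in 15 trials (from the sequence). The binomial likelihood contributes θ^5(1−θ)^10, so the posterior is Beta(4+5, 12+10) = Beta(9, 22).
For Beta(a, b) with a, b > 1 the mode is (a−1)/(a+b−2) = 8/29 ≈ 0.276.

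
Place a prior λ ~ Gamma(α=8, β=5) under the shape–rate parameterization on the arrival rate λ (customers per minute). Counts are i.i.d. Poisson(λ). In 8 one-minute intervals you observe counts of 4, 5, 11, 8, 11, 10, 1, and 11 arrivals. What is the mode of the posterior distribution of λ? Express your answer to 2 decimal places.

Σxᵢ = 4+5+11+8+11+10+1+11 = 61, with n = 8.
Posterior ∝ λ^7e^(−5λ) · λ^61e^(−8λ) = λ^68e^(−13λ), i.e. Gamma(shape=69, rate=13).
The mode of a Gamma(a, b) with a ≥ 1 (shape–rate) is (a−1)/b = 68/13 ≈ 5.23.

λ̂_MAP = 5.23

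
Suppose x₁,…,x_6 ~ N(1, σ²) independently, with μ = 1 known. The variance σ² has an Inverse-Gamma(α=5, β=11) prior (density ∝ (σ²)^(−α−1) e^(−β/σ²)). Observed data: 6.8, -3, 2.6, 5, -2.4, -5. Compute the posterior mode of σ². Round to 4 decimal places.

Sum of squared deviations about the known mean: SS = (6.8−1)² + (-3−1)² + (2.6−1)² + (5−1)² + (-2.4−1)² + (-5−1)² = 115.76.
The Normal likelihood contributes (σ²)^(−n/2) exp(−SS/(2σ²)), so the posterior is Inverse-Gamma(α + n/2, β + SS/2) = Inverse-Gamma(8, 68.88).
The mode of Inverse-Gamma(a, b) is b/(a+1) = 68.88/9 ≈ 7.6533.

σ̂²_MAP = 7.6533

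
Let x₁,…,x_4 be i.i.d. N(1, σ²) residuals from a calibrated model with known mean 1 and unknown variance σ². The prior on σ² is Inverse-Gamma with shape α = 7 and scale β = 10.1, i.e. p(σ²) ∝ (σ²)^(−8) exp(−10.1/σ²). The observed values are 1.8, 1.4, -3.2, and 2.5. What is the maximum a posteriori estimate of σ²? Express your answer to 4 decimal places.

σ̂²_MAP = 2.0445

Sum of squared deviations about the known mean: SS = (1.8−1)² + (1.4−1)² + (-3.2−1)² + (2.5−1)² = 20.69.
The Normal likelihood contributes (σ²)^(−n/2) exp(−SS/(2σ²)), so the posterior is Inverse-Gamma(α + n/2, β + SS/2) = Inverse-Gamma(9, 20.445).
The mode of Inverse-Gamma(a, b) is b/(a+1) = 20.445/10 ≈ 2.0445.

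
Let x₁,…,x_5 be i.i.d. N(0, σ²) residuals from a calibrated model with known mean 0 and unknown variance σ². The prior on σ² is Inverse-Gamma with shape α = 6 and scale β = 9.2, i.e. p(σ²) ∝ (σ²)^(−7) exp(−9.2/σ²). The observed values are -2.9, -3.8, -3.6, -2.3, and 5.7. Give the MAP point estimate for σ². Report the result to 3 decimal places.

σ̂²_MAP = 4.842

Sum of squared deviations about the known mean: SS = (-2.9−0)² + (-3.8−0)² + (-3.6−0)² + (-2.3−0)² + (5.7−0)² = 73.59.
The Normal likelihood contributes (σ²)^(−n/2) exp(−SS/(2σ²)), so the posterior is Inverse-Gamma(α + n/2, β + SS/2) = Inverse-Gamma(8.5, 45.995).
The mode of Inverse-Gamma(a, b) is b/(a+1) = 45.995/9.5 ≈ 4.842.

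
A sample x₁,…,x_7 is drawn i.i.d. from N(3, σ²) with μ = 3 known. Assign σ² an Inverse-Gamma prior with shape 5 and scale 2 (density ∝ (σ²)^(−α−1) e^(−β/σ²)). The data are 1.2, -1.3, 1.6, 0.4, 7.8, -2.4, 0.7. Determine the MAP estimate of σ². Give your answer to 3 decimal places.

σ̂²_MAP = 4.839

Sum of squared deviations about the known mean: SS = (1.2−3)² + (-1.3−3)² + (1.6−3)² + (0.4−3)² + (7.8−3)² + (-2.4−3)² + (0.7−3)² = 87.94.
The Normal likelihood contributes (σ²)^(−n/2) exp(−SS/(2σ²)), so the posterior is Inverse-Gamma(α + n/2, β + SS/2) = Inverse-Gamma(8.5, 45.97).
The mode of Inverse-Gamma(a, b) is b/(a+1) = 45.97/9.5 ≈ 4.839.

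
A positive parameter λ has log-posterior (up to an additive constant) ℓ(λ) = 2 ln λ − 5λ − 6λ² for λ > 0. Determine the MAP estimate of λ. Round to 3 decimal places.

ℓ'(λ) = 2/λ − 5 − 12λ. Setting this to zero and multiplying by λ: 12λ² + 5λ − 2 = 0.
λ = (−5 + √(5² + 4·12·2)) / (2·12) = (−5 + √121) / 24 = (−5 + 11)/24 = 1/4.
ℓ''(λ) = −2/λ² − 12 < 0, confirming a maximum.

λ̂_MAP = 0.250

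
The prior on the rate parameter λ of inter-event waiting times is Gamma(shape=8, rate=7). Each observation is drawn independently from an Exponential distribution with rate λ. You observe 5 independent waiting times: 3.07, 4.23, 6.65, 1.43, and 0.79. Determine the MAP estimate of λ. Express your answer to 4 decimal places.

λ̂_MAP = 0.5179

The Exponential(rate=λ) likelihood is ∝ λ^n e^(−λΣtᵢ). Here n = 5 and Σtᵢ = 3.07 + 4.23 + 6.65 + 1.43 + 0.79 = 16.17.
Posterior ∝ λ^7e^(−7λ) · λ^5e^(−16.17λ) = λ^12e^(−23.17λ), i.e. Gamma(13, 23.17).
Mode = (a−1)/b = 12/23.17 ≈ 0.5179.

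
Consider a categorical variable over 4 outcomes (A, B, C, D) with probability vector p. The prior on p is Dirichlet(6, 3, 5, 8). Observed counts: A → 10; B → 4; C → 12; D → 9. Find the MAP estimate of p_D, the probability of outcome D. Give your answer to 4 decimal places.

The posterior is Dirichlet(αᵢ + nᵢ) = Dirichlet(16, 7, 17, 17).
For a Dirichlet(a₁,…,a_K) with all aᵢ > 1, the mode has j-th component (aⱼ − 1)/(Σaᵢ − K).
Here Σaᵢ = 57 and K = 4, so p_D = (17 − 1)/(57 − 4) = 16/53 ≈ 0.3019.

MAP estimate of p_D = 0.3019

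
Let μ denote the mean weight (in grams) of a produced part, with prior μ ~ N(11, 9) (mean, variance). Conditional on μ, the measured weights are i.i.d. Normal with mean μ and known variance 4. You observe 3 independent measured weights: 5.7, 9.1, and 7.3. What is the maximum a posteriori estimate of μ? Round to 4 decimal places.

n = 3; x̄ = (5.7 + 9.1 + 7.3)/3 = 22.1/3 = 221/30 ≈ 7.3667.
For a Normal prior and Normal likelihood with known variance, the posterior is Normal; its mode equals its mean, the precision-weighted average.
Prior precision 1/σ₀² = 1/9; data precision n/σ² = 3/4 = 0.75.
μ̂ = ((1/9)·11 + 0.75·(221/30)) / (1/9 + 0.75) = (2429/360)/(31/36) = 2429/310 ≈ 7.8355.

μ̂_MAP = 7.8355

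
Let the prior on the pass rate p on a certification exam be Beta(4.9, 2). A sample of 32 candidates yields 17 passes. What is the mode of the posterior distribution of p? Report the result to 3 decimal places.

Prior: Beta(4.9, 2).
Data: 17 successes in 32 trials. The binomial likelihood contributes p^17(1−p)^15, so the posterior is Beta(4.9+17, 2+15) = Beta(21.9, 17).
For Beta(a, b) with a, b > 1 the mode is (a−1)/(a+b−2) = 20.9/36.9 ≈ 0.566.

p̂_MAP = 0.566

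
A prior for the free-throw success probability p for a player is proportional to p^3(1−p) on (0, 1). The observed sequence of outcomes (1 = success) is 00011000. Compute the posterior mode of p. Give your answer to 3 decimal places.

p̂_MAP = 0.417

The prior density ∝ p^3(1−p)^1 is the kernel of Beta(4, 2).
Data: 2 successes in 8 trials (from the sequence). The binomial likelihood contributes p^2(1−p)^6, so the posterior is Beta(4+2, 2+6) = Beta(6, 8).
For Beta(a, b) with a, b > 1 the mode is (a−1)/(a+b−2) = 5/12 ≈ 0.417.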